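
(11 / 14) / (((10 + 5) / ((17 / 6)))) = 187 / 1260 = 0.15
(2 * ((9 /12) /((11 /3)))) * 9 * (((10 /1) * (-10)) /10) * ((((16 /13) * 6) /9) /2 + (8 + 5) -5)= -44280 /143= -309.65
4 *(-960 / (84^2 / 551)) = -44080 / 147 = -299.86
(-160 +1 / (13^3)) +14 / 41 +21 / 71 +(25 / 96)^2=-9388916615909 / 58940623872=-159.29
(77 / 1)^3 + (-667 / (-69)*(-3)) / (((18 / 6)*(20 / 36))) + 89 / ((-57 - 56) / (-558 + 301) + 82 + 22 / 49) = 2382599324111 / 5219085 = 456516.67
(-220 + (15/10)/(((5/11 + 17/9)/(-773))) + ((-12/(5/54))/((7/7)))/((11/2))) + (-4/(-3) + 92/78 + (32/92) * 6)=-16796605483/22891440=-733.75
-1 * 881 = -881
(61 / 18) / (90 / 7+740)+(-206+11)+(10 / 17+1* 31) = -15500813 / 94860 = -163.41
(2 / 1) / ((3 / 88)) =176 / 3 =58.67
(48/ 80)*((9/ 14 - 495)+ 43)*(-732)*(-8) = -55506096/ 35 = -1585888.46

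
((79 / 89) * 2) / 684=79 / 30438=0.00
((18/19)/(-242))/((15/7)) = -0.00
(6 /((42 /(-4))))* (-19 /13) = 76 /91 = 0.84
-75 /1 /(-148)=75 /148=0.51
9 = 9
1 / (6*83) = 1 / 498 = 0.00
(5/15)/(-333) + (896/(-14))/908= -16211/226773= -0.07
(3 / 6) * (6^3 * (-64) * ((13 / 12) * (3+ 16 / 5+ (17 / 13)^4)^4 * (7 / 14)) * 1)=-830165761359923711164489728 / 31991183133806723125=-25949829.92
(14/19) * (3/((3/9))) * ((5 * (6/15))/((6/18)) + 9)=1890/19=99.47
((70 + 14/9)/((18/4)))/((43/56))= 72128/3483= 20.71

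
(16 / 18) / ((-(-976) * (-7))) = -1 / 7686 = -0.00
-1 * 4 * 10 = -40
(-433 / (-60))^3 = 81182737 / 216000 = 375.85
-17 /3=-5.67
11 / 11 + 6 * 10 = 61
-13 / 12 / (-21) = 13 / 252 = 0.05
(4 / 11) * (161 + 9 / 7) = 4544 / 77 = 59.01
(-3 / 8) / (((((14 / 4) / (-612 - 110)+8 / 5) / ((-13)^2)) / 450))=-17878.39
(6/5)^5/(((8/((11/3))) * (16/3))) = 2673/12500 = 0.21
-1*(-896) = 896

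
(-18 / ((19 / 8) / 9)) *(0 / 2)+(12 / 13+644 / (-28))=-22.08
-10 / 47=-0.21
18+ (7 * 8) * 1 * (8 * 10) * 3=13458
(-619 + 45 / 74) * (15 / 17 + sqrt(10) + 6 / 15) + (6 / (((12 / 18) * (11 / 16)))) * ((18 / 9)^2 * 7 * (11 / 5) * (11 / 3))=13610323 / 6290 - 45761 * sqrt(10) / 74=208.28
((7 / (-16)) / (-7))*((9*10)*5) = 225 / 8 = 28.12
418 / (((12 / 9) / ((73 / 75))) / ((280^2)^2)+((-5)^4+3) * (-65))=-1875561318400 / 183158882815999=-0.01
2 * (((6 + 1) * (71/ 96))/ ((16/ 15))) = 2485/ 256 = 9.71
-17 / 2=-8.50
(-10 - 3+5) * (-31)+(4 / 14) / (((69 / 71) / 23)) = 5350 / 21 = 254.76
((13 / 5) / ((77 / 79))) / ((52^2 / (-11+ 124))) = 8927 / 80080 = 0.11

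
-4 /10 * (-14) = 28 /5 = 5.60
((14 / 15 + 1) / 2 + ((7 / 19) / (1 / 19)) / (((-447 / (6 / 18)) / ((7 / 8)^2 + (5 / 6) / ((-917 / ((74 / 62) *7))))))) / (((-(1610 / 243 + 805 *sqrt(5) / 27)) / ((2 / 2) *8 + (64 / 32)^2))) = 135891450441 / 7813030185800 - 1223023053969 *sqrt(5) / 15626060371600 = -0.16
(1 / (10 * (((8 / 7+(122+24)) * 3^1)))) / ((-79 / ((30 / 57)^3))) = -0.00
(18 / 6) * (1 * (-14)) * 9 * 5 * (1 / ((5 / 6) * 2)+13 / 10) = -3591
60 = 60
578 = 578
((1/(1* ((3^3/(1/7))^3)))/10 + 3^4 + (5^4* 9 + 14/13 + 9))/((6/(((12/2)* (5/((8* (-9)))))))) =-5016800481223/12638375568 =-396.95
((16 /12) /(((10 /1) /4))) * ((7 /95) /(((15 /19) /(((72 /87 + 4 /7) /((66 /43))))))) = 0.05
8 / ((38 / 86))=344 / 19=18.11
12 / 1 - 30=-18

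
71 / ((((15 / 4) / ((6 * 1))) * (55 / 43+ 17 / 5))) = 12212 / 503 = 24.28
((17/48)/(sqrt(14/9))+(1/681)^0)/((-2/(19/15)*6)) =-19/180 - 323*sqrt(14)/40320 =-0.14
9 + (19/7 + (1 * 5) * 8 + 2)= 376/7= 53.71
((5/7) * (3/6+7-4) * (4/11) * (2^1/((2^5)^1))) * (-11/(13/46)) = -115/52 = -2.21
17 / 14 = 1.21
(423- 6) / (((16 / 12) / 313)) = 391563 / 4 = 97890.75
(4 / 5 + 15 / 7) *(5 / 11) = 103 / 77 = 1.34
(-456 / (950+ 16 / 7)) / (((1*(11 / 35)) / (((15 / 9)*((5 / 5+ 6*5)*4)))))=-314.88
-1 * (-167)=167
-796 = -796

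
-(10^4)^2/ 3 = -100000000/ 3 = -33333333.33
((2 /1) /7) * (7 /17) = 2 /17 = 0.12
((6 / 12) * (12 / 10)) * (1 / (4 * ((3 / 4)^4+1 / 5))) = 192 / 661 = 0.29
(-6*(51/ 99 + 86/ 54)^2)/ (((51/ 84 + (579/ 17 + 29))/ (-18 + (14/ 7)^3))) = 746131904/ 178211583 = 4.19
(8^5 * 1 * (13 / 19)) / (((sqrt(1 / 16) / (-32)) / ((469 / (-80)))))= 1598291968 / 95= 16824125.98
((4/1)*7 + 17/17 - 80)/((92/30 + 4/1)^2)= -11475/11236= -1.02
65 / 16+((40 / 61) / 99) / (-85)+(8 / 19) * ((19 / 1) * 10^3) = 13147536967 / 1642608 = 8004.06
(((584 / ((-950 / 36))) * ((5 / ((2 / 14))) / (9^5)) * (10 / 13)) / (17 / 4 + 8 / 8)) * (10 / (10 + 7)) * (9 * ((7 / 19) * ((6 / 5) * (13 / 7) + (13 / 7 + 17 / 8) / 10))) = -1718128 / 174481047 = -0.01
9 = 9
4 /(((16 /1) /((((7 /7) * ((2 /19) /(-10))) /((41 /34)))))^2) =289 /242736400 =0.00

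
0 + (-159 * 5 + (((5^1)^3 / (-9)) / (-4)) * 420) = 1990 / 3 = 663.33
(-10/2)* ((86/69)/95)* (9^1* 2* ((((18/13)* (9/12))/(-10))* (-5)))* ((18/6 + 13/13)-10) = 20898/5681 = 3.68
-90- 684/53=-5454/53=-102.91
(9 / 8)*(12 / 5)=27 / 10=2.70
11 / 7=1.57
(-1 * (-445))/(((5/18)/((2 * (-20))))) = -64080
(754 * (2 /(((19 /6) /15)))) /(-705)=-9048 /893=-10.13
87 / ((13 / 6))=522 / 13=40.15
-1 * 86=-86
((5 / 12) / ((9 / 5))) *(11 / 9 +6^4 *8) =2333075 / 972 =2400.28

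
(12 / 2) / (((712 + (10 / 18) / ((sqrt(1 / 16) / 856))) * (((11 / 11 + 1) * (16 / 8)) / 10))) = 0.01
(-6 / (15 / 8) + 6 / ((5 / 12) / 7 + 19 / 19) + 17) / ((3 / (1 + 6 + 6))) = 37531 / 445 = 84.34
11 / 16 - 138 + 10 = -2037 / 16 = -127.31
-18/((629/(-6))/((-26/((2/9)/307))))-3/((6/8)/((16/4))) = -6183.33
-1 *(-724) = 724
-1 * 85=-85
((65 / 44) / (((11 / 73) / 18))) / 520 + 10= 20017 / 1936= 10.34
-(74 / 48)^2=-2.38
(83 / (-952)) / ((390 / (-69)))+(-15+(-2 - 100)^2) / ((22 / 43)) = 27643487759 / 1361360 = 20305.79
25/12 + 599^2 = 4305637/12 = 358803.08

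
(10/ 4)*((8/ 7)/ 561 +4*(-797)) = -31298170/ 3927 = -7969.99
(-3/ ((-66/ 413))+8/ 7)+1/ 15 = 46159/ 2310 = 19.98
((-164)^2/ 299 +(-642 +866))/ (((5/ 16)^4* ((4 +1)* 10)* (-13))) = -3075997696/ 60734375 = -50.65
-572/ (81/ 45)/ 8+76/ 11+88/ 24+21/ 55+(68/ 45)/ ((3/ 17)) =-59999/ 2970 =-20.20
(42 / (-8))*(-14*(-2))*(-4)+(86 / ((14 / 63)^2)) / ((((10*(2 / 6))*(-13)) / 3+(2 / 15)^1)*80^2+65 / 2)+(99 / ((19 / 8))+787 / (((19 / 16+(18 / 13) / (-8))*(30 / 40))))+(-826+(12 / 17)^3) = 81647521597913473 / 97381346723805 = 838.43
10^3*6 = 6000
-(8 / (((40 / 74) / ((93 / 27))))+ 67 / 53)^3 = -1934295212924173 / 13566416625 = -142579.67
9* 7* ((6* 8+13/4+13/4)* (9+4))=89271/2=44635.50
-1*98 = -98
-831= -831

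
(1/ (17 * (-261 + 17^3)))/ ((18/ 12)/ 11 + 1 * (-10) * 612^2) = -11/ 3258248027934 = -0.00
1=1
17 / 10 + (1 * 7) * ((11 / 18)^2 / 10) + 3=3215 / 648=4.96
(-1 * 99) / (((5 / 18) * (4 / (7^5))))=-14975037 / 10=-1497503.70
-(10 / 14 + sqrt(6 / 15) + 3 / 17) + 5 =489 / 119-sqrt(10) / 5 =3.48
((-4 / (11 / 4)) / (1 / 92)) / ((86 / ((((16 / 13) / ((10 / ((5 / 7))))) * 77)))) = -5888 / 559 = -10.53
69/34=2.03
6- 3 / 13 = 75 / 13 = 5.77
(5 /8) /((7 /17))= 1.52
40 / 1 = 40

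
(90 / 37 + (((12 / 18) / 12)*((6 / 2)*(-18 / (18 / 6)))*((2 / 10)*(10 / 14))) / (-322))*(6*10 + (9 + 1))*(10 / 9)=10144850 / 53613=189.22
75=75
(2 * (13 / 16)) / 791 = 13 / 6328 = 0.00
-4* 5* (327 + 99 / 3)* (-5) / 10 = 3600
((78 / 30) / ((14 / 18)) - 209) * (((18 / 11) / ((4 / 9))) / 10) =-291519 / 3850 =-75.72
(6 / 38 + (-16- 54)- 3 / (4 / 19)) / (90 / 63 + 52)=-4067 / 2584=-1.57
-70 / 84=-0.83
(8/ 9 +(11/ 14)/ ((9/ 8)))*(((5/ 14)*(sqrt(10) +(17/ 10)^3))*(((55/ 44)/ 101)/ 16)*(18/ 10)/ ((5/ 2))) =25*sqrt(10)/ 79184 +4913/ 3167360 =0.00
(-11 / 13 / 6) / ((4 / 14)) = -77 / 156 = -0.49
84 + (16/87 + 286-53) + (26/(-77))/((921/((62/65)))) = 317.18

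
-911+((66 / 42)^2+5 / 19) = -845597 / 931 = -908.27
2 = 2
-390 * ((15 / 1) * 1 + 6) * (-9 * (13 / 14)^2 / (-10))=-177957 / 28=-6355.61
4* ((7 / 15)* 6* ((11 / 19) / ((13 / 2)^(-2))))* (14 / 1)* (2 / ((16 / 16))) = 728728 / 95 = 7670.82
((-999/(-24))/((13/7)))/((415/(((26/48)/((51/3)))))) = 777/451520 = 0.00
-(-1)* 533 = 533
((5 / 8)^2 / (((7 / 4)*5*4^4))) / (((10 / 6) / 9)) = 27 / 28672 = 0.00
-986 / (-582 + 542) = 493 / 20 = 24.65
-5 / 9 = -0.56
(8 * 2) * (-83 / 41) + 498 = 19090 / 41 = 465.61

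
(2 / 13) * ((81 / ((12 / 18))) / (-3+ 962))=243 / 12467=0.02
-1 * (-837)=837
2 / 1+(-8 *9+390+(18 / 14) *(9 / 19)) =42641 / 133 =320.61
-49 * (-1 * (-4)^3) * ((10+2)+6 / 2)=-47040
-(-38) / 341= 38 / 341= 0.11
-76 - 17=-93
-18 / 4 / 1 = -9 / 2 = -4.50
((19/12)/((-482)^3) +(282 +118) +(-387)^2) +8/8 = 201792741942701/1343762016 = 150170.00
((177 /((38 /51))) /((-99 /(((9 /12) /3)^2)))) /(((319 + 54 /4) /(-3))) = 3009 /2223760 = 0.00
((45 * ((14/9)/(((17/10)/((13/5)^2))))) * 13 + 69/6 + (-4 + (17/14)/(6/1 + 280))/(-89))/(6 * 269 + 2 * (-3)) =7330511759/3247115872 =2.26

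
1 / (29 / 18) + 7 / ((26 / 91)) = 1457 / 58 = 25.12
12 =12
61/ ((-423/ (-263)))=37.93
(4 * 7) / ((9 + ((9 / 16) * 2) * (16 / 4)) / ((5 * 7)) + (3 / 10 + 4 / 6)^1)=1470 / 71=20.70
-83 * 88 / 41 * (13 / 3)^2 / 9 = -1234376 / 3321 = -371.69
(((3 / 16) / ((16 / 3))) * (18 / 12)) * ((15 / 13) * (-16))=-405 / 416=-0.97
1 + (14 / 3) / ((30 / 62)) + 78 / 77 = 40393 / 3465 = 11.66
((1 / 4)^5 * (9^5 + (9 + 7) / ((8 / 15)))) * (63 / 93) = 39.08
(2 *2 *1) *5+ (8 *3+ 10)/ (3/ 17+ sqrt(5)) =4913 *sqrt(5)/ 718+ 13493/ 718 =34.09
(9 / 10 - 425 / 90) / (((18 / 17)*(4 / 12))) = -1462 / 135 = -10.83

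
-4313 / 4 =-1078.25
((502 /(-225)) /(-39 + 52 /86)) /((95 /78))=43172 /904875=0.05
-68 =-68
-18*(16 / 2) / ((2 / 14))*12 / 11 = -12096 / 11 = -1099.64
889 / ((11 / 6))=5334 / 11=484.91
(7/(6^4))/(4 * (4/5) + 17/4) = 35/48276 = 0.00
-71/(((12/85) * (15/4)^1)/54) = -7242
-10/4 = -5/2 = -2.50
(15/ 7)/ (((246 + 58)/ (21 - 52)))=-465/ 2128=-0.22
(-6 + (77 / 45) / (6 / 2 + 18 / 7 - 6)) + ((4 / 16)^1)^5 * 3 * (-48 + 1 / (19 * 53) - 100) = -1451404807 / 139207680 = -10.43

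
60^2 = 3600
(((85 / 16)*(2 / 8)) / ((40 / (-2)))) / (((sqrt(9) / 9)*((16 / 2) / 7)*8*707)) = -51 / 1654784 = -0.00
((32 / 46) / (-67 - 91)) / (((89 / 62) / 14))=-6944 / 161713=-0.04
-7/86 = -0.08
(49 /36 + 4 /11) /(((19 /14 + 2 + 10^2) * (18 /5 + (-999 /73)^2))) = 18198535 /208164085866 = 0.00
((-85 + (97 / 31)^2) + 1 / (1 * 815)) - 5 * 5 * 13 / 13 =-78484354 / 783215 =-100.21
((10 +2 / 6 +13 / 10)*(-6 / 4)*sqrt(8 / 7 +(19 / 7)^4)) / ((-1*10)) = 1047*sqrt(14785) / 9800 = 12.99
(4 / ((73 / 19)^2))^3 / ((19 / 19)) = 3010936384 / 151334226289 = 0.02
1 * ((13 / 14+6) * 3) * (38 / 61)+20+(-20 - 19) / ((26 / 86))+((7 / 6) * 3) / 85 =-6969391 / 72590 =-96.01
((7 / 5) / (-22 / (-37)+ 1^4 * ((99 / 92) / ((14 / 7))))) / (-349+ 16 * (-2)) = -47656 / 14689455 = -0.00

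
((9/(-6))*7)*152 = -1596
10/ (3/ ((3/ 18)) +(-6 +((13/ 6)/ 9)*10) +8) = 54/ 121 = 0.45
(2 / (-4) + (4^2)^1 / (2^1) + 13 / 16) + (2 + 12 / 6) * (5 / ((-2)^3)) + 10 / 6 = 359 / 48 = 7.48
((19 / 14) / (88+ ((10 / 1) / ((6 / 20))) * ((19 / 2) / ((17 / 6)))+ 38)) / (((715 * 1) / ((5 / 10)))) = 323 / 80920840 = 0.00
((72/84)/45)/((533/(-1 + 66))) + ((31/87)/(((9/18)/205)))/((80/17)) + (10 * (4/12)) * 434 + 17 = 298572017/199752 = 1494.71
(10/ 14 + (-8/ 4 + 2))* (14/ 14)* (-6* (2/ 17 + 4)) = -300/ 17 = -17.65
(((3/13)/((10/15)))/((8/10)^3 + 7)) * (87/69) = 0.06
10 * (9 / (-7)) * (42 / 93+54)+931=50107 / 217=230.91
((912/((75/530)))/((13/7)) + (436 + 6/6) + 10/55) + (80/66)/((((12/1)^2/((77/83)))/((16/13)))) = 6260995153/1602315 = 3907.47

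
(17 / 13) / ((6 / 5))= 85 / 78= 1.09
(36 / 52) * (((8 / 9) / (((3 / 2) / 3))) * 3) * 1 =48 / 13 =3.69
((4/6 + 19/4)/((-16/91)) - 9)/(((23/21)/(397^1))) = -14429.28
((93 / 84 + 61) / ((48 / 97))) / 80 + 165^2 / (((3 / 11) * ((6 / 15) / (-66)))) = -1770975191317 / 107520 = -16471123.43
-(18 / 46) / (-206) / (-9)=-1 / 4738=-0.00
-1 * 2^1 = -2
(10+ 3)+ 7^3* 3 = 1042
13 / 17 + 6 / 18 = 56 / 51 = 1.10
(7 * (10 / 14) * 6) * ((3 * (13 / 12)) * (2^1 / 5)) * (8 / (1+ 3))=78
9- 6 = 3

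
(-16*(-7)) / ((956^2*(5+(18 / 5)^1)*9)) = 35 / 22105827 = 0.00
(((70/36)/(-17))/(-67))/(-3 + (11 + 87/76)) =266/1424889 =0.00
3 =3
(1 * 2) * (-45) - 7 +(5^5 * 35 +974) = 110252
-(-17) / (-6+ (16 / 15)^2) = -3.50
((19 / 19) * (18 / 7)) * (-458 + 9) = -8082 / 7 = -1154.57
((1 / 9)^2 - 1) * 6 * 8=-47.41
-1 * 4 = -4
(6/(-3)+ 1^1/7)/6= -0.31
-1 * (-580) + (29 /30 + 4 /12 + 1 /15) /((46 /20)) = 40061 /69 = 580.59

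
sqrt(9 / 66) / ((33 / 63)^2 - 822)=-441 * sqrt(66) / 7972382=-0.00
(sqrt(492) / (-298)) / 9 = -sqrt(123) / 1341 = -0.01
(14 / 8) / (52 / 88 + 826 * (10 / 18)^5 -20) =0.07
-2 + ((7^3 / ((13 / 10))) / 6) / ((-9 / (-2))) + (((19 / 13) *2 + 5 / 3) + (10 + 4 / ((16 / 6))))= 16751 / 702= 23.86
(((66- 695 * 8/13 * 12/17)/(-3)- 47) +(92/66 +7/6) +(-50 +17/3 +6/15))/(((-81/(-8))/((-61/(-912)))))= -14442421/224478540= -0.06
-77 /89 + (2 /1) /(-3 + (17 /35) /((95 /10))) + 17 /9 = 542690 /1570761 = 0.35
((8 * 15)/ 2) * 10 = 600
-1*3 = -3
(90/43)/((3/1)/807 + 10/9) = 217890/116057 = 1.88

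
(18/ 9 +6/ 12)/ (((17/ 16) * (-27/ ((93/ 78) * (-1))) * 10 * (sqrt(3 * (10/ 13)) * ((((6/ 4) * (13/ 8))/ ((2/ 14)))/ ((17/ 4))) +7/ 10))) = -21080/ 106380729 +3100 * sqrt(390)/ 35460243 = 0.00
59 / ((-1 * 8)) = -59 / 8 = -7.38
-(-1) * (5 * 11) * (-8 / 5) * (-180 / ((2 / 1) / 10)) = 79200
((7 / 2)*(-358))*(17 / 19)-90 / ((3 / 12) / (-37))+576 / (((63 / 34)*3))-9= 4905112 / 399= 12293.51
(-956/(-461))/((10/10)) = 956/461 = 2.07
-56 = -56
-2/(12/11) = -11/6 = -1.83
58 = 58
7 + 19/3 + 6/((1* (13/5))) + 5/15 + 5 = 818/39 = 20.97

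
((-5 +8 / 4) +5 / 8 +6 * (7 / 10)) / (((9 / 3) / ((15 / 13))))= 73 / 104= 0.70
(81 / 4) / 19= 81 / 76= 1.07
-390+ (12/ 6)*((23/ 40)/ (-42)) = -327623/ 840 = -390.03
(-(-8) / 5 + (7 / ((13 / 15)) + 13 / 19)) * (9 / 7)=16452 / 1235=13.32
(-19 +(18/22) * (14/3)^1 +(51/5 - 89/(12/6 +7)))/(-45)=0.33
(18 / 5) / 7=18 / 35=0.51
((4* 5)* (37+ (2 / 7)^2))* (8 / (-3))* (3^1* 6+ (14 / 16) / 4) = -5296555 / 147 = -36030.99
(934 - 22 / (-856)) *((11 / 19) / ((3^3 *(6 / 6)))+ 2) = 414554231 / 219564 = 1888.08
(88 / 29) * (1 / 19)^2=88 / 10469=0.01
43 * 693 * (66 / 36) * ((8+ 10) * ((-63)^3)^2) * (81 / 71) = 4980167452537373943 / 71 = 70143203556864421.73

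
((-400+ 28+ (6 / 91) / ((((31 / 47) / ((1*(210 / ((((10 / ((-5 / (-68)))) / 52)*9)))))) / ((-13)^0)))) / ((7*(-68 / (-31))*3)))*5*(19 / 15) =-1857953 / 36414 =-51.02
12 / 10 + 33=171 / 5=34.20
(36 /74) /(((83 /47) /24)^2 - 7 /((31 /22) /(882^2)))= -709990272 /5639983245647885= -0.00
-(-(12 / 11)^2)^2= -20736 / 14641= -1.42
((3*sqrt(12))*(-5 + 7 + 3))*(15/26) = 29.98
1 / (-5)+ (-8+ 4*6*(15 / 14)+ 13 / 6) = 4133 / 210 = 19.68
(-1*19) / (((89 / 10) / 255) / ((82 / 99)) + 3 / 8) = -2648600 / 58149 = -45.55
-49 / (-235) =49 / 235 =0.21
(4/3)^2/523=16/4707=0.00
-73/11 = -6.64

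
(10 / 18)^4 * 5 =0.48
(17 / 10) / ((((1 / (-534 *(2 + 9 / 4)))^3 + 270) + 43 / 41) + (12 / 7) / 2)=456258918113901 / 72976177890640070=0.01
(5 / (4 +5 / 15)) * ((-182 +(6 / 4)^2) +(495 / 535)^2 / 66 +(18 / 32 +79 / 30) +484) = 844823003 / 2381392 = 354.76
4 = 4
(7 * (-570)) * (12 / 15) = -3192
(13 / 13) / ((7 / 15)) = 15 / 7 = 2.14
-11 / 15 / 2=-11 / 30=-0.37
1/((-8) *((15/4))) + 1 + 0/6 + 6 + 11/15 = 77/10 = 7.70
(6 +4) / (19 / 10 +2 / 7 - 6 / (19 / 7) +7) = 13300 / 9277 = 1.43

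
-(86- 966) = 880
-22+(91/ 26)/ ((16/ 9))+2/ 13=-8269/ 416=-19.88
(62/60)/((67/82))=1271/1005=1.26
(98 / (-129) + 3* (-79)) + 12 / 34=-520633 / 2193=-237.41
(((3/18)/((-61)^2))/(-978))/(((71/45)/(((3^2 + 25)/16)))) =-0.00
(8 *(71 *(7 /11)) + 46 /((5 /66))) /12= 13319 /165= 80.72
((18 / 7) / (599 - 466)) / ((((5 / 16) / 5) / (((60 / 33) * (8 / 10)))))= 4608 / 10241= 0.45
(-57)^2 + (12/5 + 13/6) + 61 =99437/30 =3314.57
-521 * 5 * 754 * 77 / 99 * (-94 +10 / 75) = 3871771904 / 27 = 143398959.41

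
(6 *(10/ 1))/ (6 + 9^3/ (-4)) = -16/ 47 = -0.34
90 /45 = 2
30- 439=-409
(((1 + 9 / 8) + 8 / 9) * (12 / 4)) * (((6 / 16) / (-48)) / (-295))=217 / 906240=0.00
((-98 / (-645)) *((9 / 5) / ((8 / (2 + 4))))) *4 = 882 / 1075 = 0.82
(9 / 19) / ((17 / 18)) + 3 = 1131 / 323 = 3.50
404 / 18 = 202 / 9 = 22.44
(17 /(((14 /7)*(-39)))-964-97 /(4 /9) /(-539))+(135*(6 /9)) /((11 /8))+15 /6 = -75327365 /84084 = -895.86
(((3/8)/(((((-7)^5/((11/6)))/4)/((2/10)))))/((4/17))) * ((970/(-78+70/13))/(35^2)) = 235807/155484918400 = 0.00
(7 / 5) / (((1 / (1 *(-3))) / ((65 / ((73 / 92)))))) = -25116 / 73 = -344.05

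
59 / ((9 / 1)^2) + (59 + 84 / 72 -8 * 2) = 7273 / 162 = 44.90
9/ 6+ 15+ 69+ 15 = 201/ 2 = 100.50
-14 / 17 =-0.82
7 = 7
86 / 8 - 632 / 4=-589 / 4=-147.25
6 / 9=2 / 3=0.67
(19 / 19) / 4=1 / 4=0.25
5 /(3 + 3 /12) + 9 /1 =137 /13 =10.54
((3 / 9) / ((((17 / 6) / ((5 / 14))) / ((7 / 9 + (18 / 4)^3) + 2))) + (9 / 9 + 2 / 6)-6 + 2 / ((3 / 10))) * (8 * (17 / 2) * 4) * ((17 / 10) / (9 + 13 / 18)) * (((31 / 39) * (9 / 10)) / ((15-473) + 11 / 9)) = -724839489 / 1636691875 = -0.44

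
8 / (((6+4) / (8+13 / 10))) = 186 / 25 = 7.44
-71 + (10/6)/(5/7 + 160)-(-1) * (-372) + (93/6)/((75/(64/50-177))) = -16176547/33750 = -479.31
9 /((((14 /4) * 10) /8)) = 2.06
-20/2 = -10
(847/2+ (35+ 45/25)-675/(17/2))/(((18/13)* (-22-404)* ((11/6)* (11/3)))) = -841763/8762820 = -0.10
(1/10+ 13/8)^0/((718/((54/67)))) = 27/24053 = 0.00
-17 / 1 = -17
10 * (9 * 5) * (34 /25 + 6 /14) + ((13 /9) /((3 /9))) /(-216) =3650741 /4536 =804.84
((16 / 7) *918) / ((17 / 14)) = 1728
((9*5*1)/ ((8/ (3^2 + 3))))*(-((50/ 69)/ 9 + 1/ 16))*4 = -7105/ 184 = -38.61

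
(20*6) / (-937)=-120 / 937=-0.13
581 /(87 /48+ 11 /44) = 9296 /33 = 281.70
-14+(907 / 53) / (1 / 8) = 6514 / 53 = 122.91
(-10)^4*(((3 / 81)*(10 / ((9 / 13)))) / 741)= 7.22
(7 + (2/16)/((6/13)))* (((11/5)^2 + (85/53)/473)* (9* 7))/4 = 11123494473/20055200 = 554.64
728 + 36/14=5114/7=730.57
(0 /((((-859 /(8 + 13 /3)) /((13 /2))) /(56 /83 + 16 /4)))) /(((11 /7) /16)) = 0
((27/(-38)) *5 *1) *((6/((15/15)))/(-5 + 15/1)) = -81/38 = -2.13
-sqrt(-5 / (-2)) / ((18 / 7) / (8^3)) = -314.82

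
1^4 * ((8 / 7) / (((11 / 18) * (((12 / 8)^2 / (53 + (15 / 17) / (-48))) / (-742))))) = -6110264 / 187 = -32675.21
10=10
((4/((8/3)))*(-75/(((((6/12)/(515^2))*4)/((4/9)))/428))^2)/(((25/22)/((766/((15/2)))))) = 4343080711252157600000/9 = 482564523472461955555.56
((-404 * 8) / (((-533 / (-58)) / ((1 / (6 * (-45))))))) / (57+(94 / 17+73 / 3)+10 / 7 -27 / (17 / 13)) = 11153632 / 579213765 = 0.02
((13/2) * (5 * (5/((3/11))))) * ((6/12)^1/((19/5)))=17875/228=78.40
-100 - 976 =-1076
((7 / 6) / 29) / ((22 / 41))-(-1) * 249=953459 / 3828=249.07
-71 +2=-69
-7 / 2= -3.50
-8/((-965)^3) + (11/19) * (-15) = -148274300473/17074010375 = -8.68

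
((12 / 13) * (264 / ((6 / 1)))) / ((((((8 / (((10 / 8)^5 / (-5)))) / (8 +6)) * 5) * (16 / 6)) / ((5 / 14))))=-61875 / 53248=-1.16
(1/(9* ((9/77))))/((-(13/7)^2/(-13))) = 3.58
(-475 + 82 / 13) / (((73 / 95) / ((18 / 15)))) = -694602 / 949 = -731.93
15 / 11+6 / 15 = 97 / 55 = 1.76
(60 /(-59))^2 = 3600 /3481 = 1.03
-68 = -68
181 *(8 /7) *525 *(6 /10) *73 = 4756680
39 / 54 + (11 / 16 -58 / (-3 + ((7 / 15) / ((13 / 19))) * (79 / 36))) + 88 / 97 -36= 722182675 / 147404304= 4.90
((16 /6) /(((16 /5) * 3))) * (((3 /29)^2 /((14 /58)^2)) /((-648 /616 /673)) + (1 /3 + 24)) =-14675 /567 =-25.88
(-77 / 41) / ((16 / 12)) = -1.41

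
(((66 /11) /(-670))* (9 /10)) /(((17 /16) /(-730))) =31536 /5695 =5.54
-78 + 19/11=-839/11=-76.27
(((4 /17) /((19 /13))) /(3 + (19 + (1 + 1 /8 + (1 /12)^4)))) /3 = 359424 /154885283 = 0.00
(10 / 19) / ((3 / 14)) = 140 / 57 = 2.46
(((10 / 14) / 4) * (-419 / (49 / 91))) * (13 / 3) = -354055 / 588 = -602.13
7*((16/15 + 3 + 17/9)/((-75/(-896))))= 1680896/3375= 498.04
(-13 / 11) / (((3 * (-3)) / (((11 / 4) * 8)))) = 26 / 9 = 2.89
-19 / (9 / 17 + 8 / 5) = -1615 / 181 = -8.92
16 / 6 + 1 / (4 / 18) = 43 / 6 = 7.17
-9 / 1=-9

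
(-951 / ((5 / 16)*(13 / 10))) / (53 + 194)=-30432 / 3211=-9.48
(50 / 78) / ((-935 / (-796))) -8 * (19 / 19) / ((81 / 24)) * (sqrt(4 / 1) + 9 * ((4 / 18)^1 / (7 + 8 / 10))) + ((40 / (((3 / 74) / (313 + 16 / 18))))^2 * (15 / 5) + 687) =13075609258999723 / 45441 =287749152945.57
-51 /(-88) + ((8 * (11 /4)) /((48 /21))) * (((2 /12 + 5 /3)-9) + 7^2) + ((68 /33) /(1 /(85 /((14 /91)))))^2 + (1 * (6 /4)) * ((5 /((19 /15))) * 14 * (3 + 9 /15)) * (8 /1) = 430021332421 /331056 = 1298938.34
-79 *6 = -474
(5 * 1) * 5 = 25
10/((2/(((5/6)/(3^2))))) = 0.46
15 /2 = 7.50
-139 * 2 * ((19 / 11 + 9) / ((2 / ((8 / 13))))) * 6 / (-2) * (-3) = -1180944 / 143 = -8258.35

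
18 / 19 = 0.95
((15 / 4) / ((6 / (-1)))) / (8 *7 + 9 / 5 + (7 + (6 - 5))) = -0.01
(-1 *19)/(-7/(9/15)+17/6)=114/53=2.15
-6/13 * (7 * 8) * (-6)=155.08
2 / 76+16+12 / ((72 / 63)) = 504 / 19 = 26.53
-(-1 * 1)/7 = 1/7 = 0.14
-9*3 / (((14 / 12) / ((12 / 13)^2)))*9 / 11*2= -419904 / 13013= -32.27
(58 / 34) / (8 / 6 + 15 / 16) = 1392 / 1853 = 0.75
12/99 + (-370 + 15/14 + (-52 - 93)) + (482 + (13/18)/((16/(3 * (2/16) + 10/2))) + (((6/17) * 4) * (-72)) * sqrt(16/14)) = -3456 * sqrt(14)/119 - 5599837/177408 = -140.23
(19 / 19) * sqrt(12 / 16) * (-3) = -3 * sqrt(3) / 2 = -2.60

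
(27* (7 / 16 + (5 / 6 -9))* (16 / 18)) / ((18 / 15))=-1855 / 12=-154.58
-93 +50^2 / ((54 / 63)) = 8471 / 3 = 2823.67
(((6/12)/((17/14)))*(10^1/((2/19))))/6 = 665/102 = 6.52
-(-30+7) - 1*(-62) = 85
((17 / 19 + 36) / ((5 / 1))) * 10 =1402 / 19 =73.79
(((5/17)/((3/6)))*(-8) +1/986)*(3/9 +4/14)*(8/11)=-241228/113883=-2.12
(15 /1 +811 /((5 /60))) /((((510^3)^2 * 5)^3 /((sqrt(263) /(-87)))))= -361 * sqrt(263) /2194465063927539961623508251647625000000000000000000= -0.00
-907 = -907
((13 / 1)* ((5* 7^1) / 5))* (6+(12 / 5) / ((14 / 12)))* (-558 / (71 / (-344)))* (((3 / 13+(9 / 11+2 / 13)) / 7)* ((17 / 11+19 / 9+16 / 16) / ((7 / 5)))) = 476901416832 / 420959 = 1132892.79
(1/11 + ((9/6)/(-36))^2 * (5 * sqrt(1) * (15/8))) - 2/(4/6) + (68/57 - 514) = -165552023/321024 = -515.70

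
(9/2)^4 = 6561/16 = 410.06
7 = 7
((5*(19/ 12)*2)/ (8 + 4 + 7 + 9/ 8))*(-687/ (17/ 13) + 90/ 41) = -46187860/ 112217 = -411.59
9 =9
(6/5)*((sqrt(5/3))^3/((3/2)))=4*sqrt(15)/9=1.72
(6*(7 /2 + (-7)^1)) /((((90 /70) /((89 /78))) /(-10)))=21805 /117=186.37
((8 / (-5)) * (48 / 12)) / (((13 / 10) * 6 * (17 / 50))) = -2.41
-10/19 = -0.53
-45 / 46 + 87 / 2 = 978 / 23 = 42.52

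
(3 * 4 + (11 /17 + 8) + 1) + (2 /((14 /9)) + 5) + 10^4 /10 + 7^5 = 2122357 /119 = 17834.93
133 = 133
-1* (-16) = 16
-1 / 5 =-0.20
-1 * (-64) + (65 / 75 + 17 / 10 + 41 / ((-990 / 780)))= 3769 / 110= 34.26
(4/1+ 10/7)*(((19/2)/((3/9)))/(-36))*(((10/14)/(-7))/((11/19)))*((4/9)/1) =34295/101871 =0.34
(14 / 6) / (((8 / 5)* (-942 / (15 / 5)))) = -35 / 7536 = -0.00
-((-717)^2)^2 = -264287499921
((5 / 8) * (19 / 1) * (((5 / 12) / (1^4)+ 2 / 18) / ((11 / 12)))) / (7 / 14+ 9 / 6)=1805 / 528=3.42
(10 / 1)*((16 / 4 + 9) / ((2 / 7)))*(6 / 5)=546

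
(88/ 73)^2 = 7744/ 5329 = 1.45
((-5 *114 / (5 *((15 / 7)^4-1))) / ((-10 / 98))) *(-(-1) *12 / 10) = 20117979 / 301400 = 66.75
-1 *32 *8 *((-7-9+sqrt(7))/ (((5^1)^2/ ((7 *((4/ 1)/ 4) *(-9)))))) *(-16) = 4128768/ 25-258048 *sqrt(7)/ 25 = 137841.49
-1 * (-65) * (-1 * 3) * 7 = -1365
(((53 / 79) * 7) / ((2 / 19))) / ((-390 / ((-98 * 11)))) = 3799411 / 30810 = 123.32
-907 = -907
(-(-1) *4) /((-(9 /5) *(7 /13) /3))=-260 /21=-12.38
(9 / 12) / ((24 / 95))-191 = -6017 / 32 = -188.03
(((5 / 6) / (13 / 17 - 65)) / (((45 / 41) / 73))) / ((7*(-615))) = 1241 / 6191640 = 0.00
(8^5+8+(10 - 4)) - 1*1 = 32781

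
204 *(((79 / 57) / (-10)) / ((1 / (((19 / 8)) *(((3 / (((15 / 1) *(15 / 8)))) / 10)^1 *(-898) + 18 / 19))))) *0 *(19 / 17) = 0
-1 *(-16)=16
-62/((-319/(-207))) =-12834/319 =-40.23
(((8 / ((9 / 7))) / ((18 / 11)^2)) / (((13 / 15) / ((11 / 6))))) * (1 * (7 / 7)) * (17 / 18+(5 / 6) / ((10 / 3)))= 2003155 / 341172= 5.87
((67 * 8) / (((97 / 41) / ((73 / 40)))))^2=40212681961 / 235225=170954.12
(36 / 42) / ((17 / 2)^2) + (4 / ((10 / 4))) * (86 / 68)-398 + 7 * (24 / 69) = -91552746 / 232645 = -393.53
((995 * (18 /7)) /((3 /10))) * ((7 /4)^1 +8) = 582075 /7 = 83153.57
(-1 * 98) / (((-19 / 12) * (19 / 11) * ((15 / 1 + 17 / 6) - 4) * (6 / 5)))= 2.16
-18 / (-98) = 9 / 49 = 0.18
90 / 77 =1.17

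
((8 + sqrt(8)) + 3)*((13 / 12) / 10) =13*sqrt(2) / 60 + 143 / 120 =1.50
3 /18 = 0.17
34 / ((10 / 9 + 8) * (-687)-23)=-102 / 18847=-0.01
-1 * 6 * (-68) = 408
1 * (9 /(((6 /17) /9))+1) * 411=189471 /2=94735.50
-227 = -227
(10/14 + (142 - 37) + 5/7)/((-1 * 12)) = -745/84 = -8.87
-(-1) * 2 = 2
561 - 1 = 560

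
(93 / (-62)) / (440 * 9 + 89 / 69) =-207 / 546658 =-0.00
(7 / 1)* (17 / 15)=119 / 15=7.93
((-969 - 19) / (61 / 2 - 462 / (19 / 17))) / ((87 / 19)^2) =13553384 / 110121381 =0.12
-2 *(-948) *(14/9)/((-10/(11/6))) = -540.71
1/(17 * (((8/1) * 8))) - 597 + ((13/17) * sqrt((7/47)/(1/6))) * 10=-649535/1088 + 130 * sqrt(1974)/799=-589.77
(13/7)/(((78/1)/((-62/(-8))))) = 31/168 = 0.18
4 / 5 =0.80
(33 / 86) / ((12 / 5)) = 55 / 344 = 0.16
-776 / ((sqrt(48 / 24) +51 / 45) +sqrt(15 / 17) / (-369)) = -24339240 / (-5 * sqrt(255) +35547 +31365 * sqrt(2)) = -304.91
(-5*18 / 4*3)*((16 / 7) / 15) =-72 / 7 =-10.29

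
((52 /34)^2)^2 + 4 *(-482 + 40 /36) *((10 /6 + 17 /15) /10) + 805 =5109151861 /18792225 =271.88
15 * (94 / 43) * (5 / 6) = 27.33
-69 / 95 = -0.73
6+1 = 7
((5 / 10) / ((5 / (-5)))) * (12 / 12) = -1 / 2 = -0.50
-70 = -70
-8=-8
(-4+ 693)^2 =474721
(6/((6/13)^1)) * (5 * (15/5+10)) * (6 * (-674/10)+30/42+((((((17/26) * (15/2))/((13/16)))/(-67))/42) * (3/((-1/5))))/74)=-5919352304/17353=-341114.06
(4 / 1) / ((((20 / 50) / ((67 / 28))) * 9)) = 335 / 126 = 2.66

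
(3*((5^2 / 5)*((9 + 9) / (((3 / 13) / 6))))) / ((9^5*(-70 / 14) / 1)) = -0.02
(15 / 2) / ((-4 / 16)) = -30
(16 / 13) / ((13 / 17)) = 1.61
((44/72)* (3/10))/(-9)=-11/540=-0.02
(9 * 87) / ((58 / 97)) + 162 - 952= 1039 / 2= 519.50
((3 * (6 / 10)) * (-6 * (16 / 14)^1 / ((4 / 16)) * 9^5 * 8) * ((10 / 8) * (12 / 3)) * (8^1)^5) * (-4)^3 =1711891286065152 / 7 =244555898009307.43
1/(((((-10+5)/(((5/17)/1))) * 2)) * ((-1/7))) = 7/34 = 0.21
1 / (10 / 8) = 4 / 5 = 0.80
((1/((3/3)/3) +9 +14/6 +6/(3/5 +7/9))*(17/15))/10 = 14773/6975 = 2.12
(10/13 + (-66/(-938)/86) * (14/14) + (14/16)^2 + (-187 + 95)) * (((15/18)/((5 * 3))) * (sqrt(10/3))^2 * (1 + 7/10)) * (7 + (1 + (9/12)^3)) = -662308560683/2761334784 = -239.85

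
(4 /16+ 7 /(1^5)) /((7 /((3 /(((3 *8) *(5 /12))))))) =87 /280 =0.31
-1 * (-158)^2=-24964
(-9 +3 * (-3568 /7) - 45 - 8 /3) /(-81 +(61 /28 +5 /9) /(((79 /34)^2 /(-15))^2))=26.48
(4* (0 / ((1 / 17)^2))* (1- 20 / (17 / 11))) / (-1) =0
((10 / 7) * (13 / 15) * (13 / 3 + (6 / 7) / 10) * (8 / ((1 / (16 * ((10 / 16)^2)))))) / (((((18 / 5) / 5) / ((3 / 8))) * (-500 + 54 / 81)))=-94250 / 330309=-0.29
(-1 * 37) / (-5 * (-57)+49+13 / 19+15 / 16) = -0.11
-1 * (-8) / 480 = 1 / 60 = 0.02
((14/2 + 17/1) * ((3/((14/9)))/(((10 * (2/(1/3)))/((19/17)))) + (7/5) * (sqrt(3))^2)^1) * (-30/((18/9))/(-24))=60489/952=63.54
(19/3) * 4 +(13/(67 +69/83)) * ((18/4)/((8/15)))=1456615/54048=26.95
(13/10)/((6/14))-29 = -779/30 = -25.97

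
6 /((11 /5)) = 30 /11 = 2.73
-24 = -24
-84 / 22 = -42 / 11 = -3.82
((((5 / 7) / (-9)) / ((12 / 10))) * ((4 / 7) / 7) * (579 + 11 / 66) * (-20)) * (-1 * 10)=-17375000 / 27783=-625.38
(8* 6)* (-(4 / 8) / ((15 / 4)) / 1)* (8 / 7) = -256 / 35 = -7.31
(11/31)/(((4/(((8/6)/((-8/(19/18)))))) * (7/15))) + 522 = 16310411/31248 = 521.97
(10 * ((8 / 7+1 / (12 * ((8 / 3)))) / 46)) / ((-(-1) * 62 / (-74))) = -48655 / 159712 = -0.30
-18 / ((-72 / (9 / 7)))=9 / 28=0.32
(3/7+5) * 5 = 190/7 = 27.14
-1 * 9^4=-6561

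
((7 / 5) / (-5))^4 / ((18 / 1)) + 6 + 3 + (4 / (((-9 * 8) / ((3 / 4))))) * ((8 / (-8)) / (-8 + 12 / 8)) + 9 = 3289515551 / 182812500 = 17.99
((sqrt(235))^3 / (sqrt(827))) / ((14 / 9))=2115 * sqrt(194345) / 11578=80.53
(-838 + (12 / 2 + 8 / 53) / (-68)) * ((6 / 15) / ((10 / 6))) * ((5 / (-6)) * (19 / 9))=9564847 / 27030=353.86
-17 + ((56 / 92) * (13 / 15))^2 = -1990301 / 119025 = -16.72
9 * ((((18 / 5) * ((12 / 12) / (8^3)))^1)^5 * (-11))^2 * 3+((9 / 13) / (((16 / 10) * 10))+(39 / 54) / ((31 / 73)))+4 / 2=160317701265557919607713774462269009 / 42820058083420507975188480000000000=3.74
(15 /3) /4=5 /4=1.25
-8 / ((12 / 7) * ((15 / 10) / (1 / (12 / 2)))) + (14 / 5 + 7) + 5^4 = 85628 / 135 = 634.28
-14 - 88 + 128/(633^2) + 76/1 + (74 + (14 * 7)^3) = 377144514488/400689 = 941240.00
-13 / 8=-1.62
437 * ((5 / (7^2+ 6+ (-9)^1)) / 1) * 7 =665 / 2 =332.50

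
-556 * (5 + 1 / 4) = -2919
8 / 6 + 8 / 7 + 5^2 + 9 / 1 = 766 / 21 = 36.48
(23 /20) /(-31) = -23 /620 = -0.04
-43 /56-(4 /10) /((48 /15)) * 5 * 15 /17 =-1.32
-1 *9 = -9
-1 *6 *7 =-42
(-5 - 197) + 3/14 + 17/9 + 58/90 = -41843/210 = -199.25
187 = 187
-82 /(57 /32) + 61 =853 /57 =14.96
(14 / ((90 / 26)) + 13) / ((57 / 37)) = 28379 / 2565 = 11.06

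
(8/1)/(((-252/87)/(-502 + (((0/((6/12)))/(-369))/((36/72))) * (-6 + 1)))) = 29116/21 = 1386.48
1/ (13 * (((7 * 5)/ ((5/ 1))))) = 0.01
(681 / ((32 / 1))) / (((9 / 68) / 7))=1125.54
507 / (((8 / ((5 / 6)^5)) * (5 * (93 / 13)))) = 1373125 / 1928448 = 0.71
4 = 4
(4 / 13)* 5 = 20 / 13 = 1.54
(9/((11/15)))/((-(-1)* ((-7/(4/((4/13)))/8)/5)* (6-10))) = 17550/77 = 227.92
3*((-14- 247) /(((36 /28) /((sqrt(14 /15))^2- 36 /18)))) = 3248 /5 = 649.60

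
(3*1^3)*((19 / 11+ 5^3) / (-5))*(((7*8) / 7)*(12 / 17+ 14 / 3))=-179744 / 55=-3268.07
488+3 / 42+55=7603 / 14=543.07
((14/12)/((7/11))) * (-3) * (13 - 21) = 44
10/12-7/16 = 19/48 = 0.40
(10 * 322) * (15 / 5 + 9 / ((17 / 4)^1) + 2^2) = 499100 / 17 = 29358.82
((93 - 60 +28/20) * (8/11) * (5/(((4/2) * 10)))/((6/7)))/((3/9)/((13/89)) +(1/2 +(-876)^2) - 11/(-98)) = 766948/80655358685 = 0.00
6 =6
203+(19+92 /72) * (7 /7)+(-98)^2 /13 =225119 /234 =962.05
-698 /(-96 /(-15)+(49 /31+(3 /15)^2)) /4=-270475 /12432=-21.76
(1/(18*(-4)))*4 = -1/18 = -0.06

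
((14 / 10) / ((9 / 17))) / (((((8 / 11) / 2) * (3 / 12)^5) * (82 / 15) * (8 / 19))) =397936 / 123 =3235.25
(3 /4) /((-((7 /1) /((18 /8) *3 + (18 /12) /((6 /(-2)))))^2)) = -1875 /3136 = -0.60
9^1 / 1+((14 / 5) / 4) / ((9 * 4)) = 3247 / 360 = 9.02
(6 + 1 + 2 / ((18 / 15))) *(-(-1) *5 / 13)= 10 / 3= 3.33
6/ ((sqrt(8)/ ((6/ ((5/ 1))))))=9 * sqrt(2)/ 5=2.55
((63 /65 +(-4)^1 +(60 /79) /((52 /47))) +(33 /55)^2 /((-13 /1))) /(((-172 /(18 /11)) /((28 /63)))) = 0.01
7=7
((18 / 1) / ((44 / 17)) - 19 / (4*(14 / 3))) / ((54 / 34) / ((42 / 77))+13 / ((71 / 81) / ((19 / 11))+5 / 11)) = 9926317 / 27463128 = 0.36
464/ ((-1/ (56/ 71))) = -25984/ 71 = -365.97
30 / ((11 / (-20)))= -600 / 11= -54.55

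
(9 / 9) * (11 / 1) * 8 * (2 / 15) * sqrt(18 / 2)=176 / 5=35.20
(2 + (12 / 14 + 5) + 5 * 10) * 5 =2025 / 7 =289.29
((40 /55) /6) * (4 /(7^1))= 16 /231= 0.07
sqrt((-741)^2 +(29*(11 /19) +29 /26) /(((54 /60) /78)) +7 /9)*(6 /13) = 2*sqrt(1789008346) /247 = 342.48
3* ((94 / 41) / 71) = 282 / 2911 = 0.10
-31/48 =-0.65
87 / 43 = 2.02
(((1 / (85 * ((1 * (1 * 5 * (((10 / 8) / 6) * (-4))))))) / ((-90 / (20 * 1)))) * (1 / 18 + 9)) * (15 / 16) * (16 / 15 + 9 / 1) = 24613 / 459000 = 0.05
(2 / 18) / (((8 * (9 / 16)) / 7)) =14 / 81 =0.17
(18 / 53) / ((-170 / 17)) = -0.03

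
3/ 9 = 1/ 3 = 0.33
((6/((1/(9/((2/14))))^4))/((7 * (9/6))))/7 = 1285956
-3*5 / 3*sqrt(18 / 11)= -15*sqrt(22) / 11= -6.40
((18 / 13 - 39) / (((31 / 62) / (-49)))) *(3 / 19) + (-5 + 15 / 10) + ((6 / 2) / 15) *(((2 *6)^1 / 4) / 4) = 2858771 / 4940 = 578.70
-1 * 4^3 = -64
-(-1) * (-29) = -29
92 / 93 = 0.99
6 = 6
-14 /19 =-0.74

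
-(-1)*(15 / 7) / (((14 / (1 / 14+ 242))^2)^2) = 1978688977095615 / 10330523392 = 191538.11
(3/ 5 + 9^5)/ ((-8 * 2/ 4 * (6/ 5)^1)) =-12302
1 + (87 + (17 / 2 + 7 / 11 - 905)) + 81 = -15991 / 22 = -726.86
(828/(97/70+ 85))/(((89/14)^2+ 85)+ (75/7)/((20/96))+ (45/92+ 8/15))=244953450/4545523853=0.05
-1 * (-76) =76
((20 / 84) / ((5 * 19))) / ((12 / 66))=11 / 798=0.01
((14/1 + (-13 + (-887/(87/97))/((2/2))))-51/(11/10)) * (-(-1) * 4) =-3959368/957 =-4137.27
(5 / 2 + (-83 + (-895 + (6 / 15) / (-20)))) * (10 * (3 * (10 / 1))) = -292656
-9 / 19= -0.47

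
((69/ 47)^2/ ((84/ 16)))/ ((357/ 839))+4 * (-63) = -461929120/ 1840097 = -251.04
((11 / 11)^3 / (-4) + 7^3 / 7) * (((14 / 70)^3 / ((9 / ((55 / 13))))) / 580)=11 / 34800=0.00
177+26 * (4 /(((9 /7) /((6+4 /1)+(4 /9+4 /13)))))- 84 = 77981 /81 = 962.73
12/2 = 6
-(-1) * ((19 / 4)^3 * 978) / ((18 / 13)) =75699.07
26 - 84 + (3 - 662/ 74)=-2366/ 37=-63.95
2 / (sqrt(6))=sqrt(6) / 3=0.82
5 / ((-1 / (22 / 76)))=-55 / 38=-1.45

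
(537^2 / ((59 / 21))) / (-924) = -288369 / 2596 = -111.08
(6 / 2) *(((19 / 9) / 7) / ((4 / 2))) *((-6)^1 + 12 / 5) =-57 / 35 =-1.63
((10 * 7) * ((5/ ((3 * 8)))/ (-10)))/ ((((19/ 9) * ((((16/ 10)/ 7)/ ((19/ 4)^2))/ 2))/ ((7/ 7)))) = -69825/ 512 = -136.38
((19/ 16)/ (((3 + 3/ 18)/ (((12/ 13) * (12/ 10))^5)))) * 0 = 0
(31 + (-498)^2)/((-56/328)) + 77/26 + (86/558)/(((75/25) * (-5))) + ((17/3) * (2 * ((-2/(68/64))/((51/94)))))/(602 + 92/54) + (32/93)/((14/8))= -15331026828563363/10552937850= -1452773.35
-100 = -100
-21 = -21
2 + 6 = 8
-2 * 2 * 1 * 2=-8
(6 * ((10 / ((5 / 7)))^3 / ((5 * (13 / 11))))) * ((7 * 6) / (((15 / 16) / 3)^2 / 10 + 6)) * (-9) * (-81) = 2839061643264 / 200005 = 14194953.34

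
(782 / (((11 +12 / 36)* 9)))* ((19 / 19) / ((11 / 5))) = 115 / 33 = 3.48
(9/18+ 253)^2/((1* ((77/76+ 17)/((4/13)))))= 1502748/1369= 1097.70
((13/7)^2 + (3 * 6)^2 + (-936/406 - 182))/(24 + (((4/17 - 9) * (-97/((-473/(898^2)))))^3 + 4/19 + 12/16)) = -8037290637301660372/170977789609051771107564590927795411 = -0.00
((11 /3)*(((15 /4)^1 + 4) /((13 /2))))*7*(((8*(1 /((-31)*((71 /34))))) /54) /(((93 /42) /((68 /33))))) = -453152 /6952959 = -0.07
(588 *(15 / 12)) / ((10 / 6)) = 441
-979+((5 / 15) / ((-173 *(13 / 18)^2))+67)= -912.00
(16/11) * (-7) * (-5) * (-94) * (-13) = 684320/11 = 62210.91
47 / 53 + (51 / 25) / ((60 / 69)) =85669 / 26500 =3.23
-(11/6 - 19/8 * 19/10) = 643/240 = 2.68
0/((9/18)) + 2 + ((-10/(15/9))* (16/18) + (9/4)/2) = -53/24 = -2.21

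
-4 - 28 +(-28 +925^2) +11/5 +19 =4277931/5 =855586.20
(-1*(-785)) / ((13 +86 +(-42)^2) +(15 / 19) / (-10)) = 29830 / 70791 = 0.42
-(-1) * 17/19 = 0.89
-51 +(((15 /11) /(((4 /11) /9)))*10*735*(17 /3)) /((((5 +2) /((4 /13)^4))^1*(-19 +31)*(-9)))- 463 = -15156354 /28561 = -530.67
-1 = -1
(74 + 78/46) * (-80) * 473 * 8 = -527035520/23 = -22914587.83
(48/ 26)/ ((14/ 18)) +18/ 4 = 1251/ 182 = 6.87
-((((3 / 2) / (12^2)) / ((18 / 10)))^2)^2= -625 / 557256278016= -0.00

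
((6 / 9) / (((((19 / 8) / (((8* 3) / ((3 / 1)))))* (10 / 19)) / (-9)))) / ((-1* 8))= 24 / 5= 4.80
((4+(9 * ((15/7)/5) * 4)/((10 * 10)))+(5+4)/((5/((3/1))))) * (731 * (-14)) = -2444464/25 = -97778.56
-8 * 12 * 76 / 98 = -3648 / 49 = -74.45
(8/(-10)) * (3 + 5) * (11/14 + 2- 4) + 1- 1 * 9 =-0.23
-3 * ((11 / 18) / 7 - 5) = 14.74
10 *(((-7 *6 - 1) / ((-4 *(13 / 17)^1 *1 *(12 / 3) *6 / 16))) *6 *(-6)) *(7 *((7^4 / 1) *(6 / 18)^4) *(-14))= 3440056760 / 351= 9800731.51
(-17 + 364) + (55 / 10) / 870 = 347.01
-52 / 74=-26 / 37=-0.70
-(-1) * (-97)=-97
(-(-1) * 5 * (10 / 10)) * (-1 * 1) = -5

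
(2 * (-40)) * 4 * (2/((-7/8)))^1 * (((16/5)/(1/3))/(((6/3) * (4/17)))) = 104448/7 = 14921.14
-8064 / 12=-672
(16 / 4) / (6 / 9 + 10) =3 / 8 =0.38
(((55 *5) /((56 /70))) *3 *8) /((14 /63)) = 37125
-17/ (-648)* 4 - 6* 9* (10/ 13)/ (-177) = 42199/ 124254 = 0.34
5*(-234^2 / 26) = -10530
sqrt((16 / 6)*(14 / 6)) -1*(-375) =2*sqrt(14) / 3 + 375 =377.49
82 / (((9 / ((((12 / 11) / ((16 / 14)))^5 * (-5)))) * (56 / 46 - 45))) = 2139615135 / 2594853712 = 0.82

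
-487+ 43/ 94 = -45735/ 94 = -486.54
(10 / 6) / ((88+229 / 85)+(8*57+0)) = 425 / 139407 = 0.00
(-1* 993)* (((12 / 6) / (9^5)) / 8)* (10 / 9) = -1655 / 354294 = -0.00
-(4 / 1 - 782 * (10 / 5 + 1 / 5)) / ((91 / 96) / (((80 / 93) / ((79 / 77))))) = 48333824 / 31837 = 1518.17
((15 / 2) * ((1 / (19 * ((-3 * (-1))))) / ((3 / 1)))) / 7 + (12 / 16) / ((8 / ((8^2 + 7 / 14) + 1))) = 6.15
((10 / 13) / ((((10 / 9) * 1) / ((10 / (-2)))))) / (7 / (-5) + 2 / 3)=675 / 143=4.72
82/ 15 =5.47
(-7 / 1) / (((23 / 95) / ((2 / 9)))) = -1330 / 207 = -6.43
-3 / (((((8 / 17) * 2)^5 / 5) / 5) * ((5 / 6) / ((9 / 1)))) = -575042085 / 524288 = -1096.81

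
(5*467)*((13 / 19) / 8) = 30355 / 152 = 199.70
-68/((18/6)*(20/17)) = -289/15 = -19.27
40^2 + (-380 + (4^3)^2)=5316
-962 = -962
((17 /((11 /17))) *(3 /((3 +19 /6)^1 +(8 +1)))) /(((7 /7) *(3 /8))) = 13872 /1001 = 13.86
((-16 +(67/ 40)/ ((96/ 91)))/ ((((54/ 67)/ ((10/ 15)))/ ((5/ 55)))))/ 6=-0.18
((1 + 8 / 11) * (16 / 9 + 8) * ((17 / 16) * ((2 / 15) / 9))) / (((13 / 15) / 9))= 323 / 117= 2.76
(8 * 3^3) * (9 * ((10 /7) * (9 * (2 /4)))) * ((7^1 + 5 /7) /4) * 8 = 9447840 /49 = 192813.06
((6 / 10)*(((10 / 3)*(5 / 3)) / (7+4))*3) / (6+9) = 2 / 33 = 0.06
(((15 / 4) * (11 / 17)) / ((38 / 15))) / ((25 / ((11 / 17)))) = 1089 / 43928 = 0.02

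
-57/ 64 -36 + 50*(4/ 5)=3.11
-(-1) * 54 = 54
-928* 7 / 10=-3248 / 5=-649.60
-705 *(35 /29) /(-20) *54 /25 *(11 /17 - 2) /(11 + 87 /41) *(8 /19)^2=-402080112 /239373685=-1.68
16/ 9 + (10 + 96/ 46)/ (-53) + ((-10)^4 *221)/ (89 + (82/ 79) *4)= 638517335906/ 26911863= 23726.24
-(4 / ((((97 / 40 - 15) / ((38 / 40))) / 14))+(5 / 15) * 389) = -189283 / 1509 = -125.44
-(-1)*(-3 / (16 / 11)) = -33 / 16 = -2.06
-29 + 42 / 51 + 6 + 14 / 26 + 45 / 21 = -30159 / 1547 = -19.50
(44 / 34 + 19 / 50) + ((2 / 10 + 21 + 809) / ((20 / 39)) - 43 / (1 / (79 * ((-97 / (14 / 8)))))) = 2259945913 / 11900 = 189911.42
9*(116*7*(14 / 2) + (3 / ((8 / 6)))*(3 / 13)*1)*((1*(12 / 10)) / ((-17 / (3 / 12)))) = -1596213 / 1768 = -902.84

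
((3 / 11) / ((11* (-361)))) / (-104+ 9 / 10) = 30 / 45035111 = 0.00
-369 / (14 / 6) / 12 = -369 / 28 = -13.18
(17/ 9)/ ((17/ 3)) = 1/ 3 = 0.33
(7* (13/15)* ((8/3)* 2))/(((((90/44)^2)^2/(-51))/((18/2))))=-5798304512/6834375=-848.40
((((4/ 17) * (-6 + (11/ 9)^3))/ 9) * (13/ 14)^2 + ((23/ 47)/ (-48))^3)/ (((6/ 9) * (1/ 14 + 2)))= -12864655123477/ 188798414450688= -0.07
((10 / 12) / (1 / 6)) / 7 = 0.71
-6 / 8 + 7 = 25 / 4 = 6.25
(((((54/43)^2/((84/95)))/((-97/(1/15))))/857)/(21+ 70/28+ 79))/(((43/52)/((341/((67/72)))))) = -3929694912/635454744611435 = -0.00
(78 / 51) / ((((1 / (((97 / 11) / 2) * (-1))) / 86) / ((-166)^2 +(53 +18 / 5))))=-16013240.75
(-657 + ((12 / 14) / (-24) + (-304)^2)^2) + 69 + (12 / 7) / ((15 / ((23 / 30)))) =502193740176427 / 58800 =8540709866.95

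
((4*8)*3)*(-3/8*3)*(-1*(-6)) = -648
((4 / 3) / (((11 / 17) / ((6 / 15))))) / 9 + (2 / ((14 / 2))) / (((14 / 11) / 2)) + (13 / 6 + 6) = 1267163 / 145530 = 8.71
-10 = -10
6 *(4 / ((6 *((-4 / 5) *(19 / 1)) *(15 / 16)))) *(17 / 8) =-34 / 57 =-0.60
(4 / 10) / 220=1 / 550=0.00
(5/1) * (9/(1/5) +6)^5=1725126255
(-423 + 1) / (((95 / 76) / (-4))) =6752 / 5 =1350.40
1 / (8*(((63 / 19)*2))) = 19 / 1008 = 0.02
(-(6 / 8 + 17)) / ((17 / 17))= -71 / 4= -17.75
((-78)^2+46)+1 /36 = 220681 /36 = 6130.03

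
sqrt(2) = 1.41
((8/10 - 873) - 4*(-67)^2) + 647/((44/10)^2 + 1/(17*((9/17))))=-411703846/21905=-18794.97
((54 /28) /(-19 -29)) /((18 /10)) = -5 /224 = -0.02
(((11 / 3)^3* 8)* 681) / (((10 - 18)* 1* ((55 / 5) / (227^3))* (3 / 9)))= -321283778761 / 3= -107094592920.33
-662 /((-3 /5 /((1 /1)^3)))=3310 /3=1103.33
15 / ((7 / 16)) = 240 / 7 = 34.29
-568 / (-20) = 142 / 5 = 28.40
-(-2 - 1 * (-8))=-6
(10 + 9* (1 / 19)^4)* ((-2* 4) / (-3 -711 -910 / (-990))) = 0.11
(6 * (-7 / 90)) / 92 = -7 / 1380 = -0.01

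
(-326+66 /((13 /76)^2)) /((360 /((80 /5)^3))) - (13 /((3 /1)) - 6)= 166987139 /7605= 21957.55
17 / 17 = 1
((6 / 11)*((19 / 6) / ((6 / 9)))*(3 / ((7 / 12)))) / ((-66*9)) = -19 / 847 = -0.02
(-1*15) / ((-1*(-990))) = -1 / 66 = -0.02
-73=-73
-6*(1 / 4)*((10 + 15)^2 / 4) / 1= -234.38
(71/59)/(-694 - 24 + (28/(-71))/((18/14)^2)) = -408321/243704810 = -0.00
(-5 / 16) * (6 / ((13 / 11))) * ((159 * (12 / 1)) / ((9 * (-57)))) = 2915 / 494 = 5.90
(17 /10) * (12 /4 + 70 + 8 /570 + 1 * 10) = 402203 /2850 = 141.12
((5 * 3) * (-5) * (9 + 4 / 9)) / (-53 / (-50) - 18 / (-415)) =-8818750 / 13737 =-641.97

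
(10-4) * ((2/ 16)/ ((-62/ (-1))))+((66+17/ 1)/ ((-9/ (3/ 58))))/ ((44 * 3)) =755/ 89001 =0.01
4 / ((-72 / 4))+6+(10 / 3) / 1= 9.11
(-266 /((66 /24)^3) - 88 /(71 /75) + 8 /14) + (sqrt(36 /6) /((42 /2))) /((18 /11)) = -69575124 /661507 + 11 * sqrt(6) /378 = -105.11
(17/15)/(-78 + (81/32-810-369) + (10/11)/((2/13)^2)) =-5984/6420795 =-0.00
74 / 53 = 1.40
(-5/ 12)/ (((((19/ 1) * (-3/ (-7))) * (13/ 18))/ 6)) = -105/ 247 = -0.43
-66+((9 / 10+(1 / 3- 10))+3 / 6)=-1114 / 15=-74.27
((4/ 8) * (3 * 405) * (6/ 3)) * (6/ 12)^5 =1215/ 32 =37.97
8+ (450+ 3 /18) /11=3229 /66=48.92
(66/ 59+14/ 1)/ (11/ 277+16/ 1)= 247084/ 262137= 0.94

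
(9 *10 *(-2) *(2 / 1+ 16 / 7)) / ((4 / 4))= -771.43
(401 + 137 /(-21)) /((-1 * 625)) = -8284 /13125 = -0.63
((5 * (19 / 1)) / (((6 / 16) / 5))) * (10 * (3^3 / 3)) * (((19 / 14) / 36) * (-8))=-722000 / 21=-34380.95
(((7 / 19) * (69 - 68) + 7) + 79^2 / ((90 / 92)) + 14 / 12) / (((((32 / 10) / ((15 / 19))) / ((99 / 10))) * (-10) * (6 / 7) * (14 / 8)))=-1040.19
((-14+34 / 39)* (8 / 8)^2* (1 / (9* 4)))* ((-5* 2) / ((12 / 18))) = 640 / 117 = 5.47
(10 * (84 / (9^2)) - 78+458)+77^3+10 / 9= 12336961 / 27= 456924.48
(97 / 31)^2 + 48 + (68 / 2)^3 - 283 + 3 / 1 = 37557601 / 961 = 39081.79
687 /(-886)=-687 /886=-0.78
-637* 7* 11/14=-7007/2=-3503.50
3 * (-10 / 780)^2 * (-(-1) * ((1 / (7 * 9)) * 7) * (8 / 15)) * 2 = 4 / 68445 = 0.00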